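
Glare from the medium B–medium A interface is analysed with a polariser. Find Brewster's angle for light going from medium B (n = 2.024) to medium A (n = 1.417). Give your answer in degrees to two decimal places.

The reflected p-component vanishes when tan θ_B = n₂/n₁.
tan θ_B = n₂/n₁ = 1.417/2.024 = 0.7001. Taking the arctangent, θ_B = 35.00°.

θ_B ≈ 35.00°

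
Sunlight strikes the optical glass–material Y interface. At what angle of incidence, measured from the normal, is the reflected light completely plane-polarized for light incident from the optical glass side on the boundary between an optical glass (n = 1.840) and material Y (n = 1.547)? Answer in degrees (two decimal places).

θ_B ≈ 40.06°

At Brewster's angle the reflected and refracted rays are perpendicular, which with Snell's law gives tan θ_B = n₂/n₁.
Here n₂/n₁ = 1.547/1.840 = 0.8408, and Brewster's law gives tan θ_B = n₂/n₁.
So θ_B = arctan 0.8408 = 40.06°.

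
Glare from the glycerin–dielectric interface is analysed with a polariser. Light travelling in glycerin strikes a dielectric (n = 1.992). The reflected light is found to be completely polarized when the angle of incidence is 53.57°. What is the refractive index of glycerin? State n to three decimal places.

n ≈ 1.470

At the Brewster angle, tan θ_B = n₂/n₁ with n₁ on the incident side (glycerin) and n₂ on the transmitted side (a dielectric).
n₁ = n₂ / tan θ_B = 1.992 / tan 53.57° = 1.470.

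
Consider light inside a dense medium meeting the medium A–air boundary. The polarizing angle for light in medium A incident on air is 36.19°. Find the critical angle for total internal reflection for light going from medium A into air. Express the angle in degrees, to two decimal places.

θ_c ≈ 47.02°

tan θ_B = n₂/n₁ = tan 36.19° = 0.7316.
Total internal reflection: sin θ_c = n₂/n₁ = 0.7316.
θ_c = arcsin(0.7316) = 47.02°.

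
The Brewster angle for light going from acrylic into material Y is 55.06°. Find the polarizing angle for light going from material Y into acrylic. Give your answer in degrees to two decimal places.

θ_B' ≈ 34.94°

tan θ_B' = n₁/n₂ = 1/tan θ_B, so θ_B' = 90° − θ_B.
θ_B' = 90° − 55.06° = 34.94°.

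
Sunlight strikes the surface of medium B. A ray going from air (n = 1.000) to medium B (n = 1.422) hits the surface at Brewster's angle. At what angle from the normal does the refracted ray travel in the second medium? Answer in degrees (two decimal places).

θ_t ≈ 35.12°

First find Brewster's angle: tan θ_B = 1.422/1.000 = 1.4220, giving θ_B = 54.88°.
The refracted ray is perpendicular to the reflected ray, so θ_t = 90° − θ_B = 35.12°.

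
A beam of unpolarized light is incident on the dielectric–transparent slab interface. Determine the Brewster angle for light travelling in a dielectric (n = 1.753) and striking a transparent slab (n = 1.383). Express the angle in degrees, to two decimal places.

θ_B ≈ 38.27°

Brewster's condition: tan θ_B = n₂/n₁ = 1.383/1.753 = 0.7889.
θ_B = arctan(0.7889) = 38.27°.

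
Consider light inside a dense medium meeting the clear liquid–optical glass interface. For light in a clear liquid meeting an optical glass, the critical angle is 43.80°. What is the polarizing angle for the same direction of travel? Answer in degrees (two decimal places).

n₂/n₁ = sin θ_c = sin 43.80° = 0.6921.
tan θ_B equals the same ratio, so θ_B = arctan(0.6921) = 34.69°.

θ_B ≈ 34.69°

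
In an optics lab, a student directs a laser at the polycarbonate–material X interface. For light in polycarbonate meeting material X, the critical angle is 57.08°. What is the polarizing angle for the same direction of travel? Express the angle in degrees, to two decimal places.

θ_B ≈ 40.01°

n₂/n₁ = sin θ_c = sin 57.08° = 0.8394.
tan θ_B equals the same ratio, so θ_B = arctan(0.8394) = 40.01°.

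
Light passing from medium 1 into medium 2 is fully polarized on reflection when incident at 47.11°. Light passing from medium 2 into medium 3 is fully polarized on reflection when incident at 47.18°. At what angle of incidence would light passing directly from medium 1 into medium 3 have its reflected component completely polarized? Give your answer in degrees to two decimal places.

θ_B ≈ 49.28°

tan θ_B(1→2) = n₂/n₁ = tan 47.11° = 1.0765.
tan θ_B(2→3) = n₃/n₂ = tan 47.18° = 1.0791.
n₃/n₁ = 1.1617. Then tan θ_B(1→3) = n₃/n₁, so θ_B(1→3) = arctan(1.1617) = 49.28°.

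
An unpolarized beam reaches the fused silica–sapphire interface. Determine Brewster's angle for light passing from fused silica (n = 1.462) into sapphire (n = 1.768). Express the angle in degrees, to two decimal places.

θ_B ≈ 50.41°

At Brewster's angle the reflected and refracted rays are perpendicular, which with Snell's law gives tan θ_B = n₂/n₁.
Here n₂/n₁ = 1.768/1.462 = 1.2093, and Brewster's law gives tan θ_B = n₂/n₁. Taking the arctangent, θ_B = 50.41°.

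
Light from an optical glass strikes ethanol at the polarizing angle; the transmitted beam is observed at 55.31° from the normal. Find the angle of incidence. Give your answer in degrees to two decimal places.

θ_B ≈ 34.69°

Brewster's condition makes the reflected and refracted beams perpendicular: θ_B + θ_t = 90°.
θ_B = 90° − 55.31° = 34.69°.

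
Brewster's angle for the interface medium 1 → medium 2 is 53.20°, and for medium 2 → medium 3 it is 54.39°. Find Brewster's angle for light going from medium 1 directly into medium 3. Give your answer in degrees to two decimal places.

θ_B ≈ 61.82°

n₂/n₁ = tan 53.20° = 1.3367 and n₃/n₂ = tan 54.39° = 1.3963.
So n₃/n₁ = (n₂/n₁)(n₃/n₂) = 1.3367 × 1.3963 = 1.8664.
θ_B(1→3) = arctan(1.8664) = 61.82°.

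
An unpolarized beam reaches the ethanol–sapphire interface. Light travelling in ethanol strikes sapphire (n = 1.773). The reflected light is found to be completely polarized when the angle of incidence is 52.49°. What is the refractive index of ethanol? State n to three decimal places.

n ≈ 1.361

Full polarization of the reflected beam means tan θ_B = n₂/n₁, where n₁ is the incident medium (ethanol).
n₁ = n₂ / tan θ_B = 1.773 / tan 52.49° = 1.361.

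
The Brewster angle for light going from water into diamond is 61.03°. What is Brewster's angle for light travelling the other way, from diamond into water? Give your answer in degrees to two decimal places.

θ_B' ≈ 28.97°

Reversing the direction swaps n₁ and n₂, so tan θ_B' = 1/tan θ_B and θ_B' = 90° − θ_B.
Hence θ_B' = 90° − 61.03° = 28.97°.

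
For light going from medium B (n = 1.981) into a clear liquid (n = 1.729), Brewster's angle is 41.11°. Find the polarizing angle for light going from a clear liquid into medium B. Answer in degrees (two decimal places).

tan θ_B' = n₁/n₂ = 1/tan θ_B, so θ_B' = 90° − θ_B.
θ_B' = 90° − 41.11° = 48.89°.

θ_B' ≈ 48.89°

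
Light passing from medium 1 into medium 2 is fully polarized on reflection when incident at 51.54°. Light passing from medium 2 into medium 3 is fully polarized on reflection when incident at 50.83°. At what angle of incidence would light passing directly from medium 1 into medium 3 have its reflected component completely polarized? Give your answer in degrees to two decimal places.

θ_B ≈ 57.09°

n₂/n₁ = tan 51.54° = 1.2590 and n₃/n₂ = tan 50.83° = 1.2274.
So n₃/n₁ = (n₂/n₁)(n₃/n₂) = 1.2590 × 1.2274 = 1.5453.
θ_B(1→3) = arctan(1.5453) = 57.09°.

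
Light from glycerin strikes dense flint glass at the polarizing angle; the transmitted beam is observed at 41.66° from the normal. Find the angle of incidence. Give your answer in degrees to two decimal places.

θ_B ≈ 48.34°

Since the reflected and refracted rays are at right angles at the polarizing angle, θ_B + θ_t = 90°.
So θ_B = 90° − θ_t = 90° − 41.66° = 48.34°.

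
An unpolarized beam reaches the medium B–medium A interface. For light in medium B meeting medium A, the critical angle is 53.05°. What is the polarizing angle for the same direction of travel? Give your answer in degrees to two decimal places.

θ_B ≈ 38.63°

At the critical angle sin θ_c = n₂/n₁, giving n₂/n₁ = sin 53.05° = 0.7992.
Then tan θ_B = n₂/n₁ = 0.7992, so θ_B = arctan 0.7992 = 38.63°.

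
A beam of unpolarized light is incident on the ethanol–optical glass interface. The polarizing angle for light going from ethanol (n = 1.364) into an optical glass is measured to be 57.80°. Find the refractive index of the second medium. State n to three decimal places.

n ≈ 2.166

Full polarization of the reflected beam means tan θ_B = n₂/n₁, where n₁ is the incident medium (ethanol).
n₂ = n₁ tan θ_B = 1.364 × tan 57.80° = 2.166.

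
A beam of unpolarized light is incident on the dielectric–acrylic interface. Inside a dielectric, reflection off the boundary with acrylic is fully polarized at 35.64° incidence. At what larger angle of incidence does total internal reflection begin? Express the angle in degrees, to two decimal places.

tan θ_B = n₂/n₁ = tan 35.64° = 0.7170.
Total internal reflection: sin θ_c = n₂/n₁ = 0.7170.
θ_c = arcsin(0.7170) = 45.81°.

θ_c ≈ 45.81°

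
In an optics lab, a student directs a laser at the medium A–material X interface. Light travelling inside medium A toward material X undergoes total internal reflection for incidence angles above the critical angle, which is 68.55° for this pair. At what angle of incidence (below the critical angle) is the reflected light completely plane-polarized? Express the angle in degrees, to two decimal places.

θ_B ≈ 42.95°

n₂/n₁ = sin θ_c = sin 68.55° = 0.9307.
tan θ_B equals the same ratio, so θ_B = arctan(0.9307) = 42.95°.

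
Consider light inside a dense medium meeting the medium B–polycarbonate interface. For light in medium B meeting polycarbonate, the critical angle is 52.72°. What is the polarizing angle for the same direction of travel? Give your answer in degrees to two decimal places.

At the critical angle sin θ_c = n₂/n₁, giving n₂/n₁ = sin 52.72° = 0.7957.
Then tan θ_B = n₂/n₁ = 0.7957, so θ_B = arctan 0.7957 = 38.51°.

θ_B ≈ 38.51°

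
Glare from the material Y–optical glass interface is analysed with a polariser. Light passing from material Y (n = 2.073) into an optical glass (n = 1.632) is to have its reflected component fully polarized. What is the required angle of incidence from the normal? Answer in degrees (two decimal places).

At Brewster's angle the reflected and refracted rays are perpendicular, which with Snell's law gives tan θ_B = n₂/n₁.
Here n₂/n₁ = 1.632/2.073 = 0.7873, and Brewster's law gives tan θ_B = n₂/n₁.
θ_B = arctan(0.7873) = 38.21°.

θ_B ≈ 38.21°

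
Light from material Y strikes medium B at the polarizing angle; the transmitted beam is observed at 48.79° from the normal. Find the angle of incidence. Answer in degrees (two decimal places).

Brewster's condition makes the reflected and refracted beams perpendicular: θ_B + θ_t = 90°.
θ_B = 90° − 48.79° = 41.21°.

θ_B ≈ 41.21°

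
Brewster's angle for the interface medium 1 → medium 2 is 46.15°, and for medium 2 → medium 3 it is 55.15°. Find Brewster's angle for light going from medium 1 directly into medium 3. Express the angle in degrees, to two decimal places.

θ_B ≈ 56.22°

tan θ_B(1→2) = n₂/n₁ = tan 46.15° = 1.0410.
tan θ_B(2→3) = n₃/n₂ = tan 55.15° = 1.4361.
Multiplying, n₃/n₁ = 1.0410 × 1.4361 = 1.4950, and θ_B(1→3) = arctan 1.4950 = 56.22°.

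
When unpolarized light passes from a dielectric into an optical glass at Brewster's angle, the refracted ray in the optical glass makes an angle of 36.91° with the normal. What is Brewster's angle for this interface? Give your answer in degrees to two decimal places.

θ_B ≈ 53.09°

Brewster's condition makes the reflected and refracted beams perpendicular: θ_B + θ_t = 90°.
So θ_B = 90° − θ_t = 90° − 36.91° = 53.09°.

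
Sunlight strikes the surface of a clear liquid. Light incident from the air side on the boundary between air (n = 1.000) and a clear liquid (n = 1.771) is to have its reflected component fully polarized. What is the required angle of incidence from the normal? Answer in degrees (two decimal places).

At Brewster's angle the reflected and refracted rays are perpendicular, which with Snell's law gives tan θ_B = n₂/n₁.
Here n₂/n₁ = 1.771/1.000 = 1.7710, and Brewster's law gives tan θ_B = n₂/n₁.
So θ_B = arctan 1.7710 = 60.55°.

θ_B ≈ 60.55°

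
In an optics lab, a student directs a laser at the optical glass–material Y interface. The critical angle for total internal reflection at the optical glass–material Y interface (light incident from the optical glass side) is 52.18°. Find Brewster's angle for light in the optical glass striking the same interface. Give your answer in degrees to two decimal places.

θ_B ≈ 38.31°

At the critical angle sin θ_c = n₂/n₁, giving n₂/n₁ = sin 52.18° = 0.7899.
Then tan θ_B = n₂/n₁ = 0.7899, so θ_B = arctan 0.7899 = 38.31°.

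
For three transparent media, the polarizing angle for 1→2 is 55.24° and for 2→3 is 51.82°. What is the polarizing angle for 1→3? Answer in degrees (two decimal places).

θ_B ≈ 61.38°

n₂/n₁ = tan 55.24° = 1.4410 and n₃/n₂ = tan 51.82° = 1.2717.
So n₃/n₁ = (n₂/n₁)(n₃/n₂) = 1.4410 × 1.2717 = 1.8324.
θ_B(1→3) = arctan(1.8324) = 61.38°.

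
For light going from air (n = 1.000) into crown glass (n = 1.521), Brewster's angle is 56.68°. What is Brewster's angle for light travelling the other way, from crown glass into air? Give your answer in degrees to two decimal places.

θ_B' ≈ 33.32°

tan θ_B' = n₁/n₂ = 1/tan θ_B, so θ_B' = 90° − θ_B.
θ_B' = 90° − 56.68° = 33.32°.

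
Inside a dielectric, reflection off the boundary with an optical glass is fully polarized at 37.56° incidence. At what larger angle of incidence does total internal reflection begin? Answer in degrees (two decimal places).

tan θ_B = n₂/n₁ = tan 37.56° = 0.7690.
Total internal reflection: sin θ_c = n₂/n₁ = 0.7690.
θ_c = arcsin(0.7690) = 50.26°.

θ_c ≈ 50.26°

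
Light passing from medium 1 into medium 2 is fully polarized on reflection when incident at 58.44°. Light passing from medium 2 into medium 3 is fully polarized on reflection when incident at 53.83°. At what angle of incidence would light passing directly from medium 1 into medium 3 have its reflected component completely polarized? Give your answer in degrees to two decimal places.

θ_B ≈ 65.82°

n₂/n₁ = tan 58.44° = 1.6280 and n₃/n₂ = tan 53.83° = 1.3678.
Multiplying, n₃/n₁ = 1.6280 × 1.3678 = 2.2269, and θ_B(1→3) = arctan 2.2269 = 65.82°.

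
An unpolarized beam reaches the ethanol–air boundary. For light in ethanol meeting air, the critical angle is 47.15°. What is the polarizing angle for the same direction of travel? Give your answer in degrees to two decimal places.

n₂/n₁ = sin θ_c = sin 47.15° = 0.7331.
tan θ_B equals the same ratio, so θ_B = arctan(0.7331) = 36.25°.

θ_B ≈ 36.25°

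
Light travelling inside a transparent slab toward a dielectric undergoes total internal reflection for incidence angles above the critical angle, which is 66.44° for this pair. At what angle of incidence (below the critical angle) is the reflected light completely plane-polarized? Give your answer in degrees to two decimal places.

n₂/n₁ = sin θ_c = sin 66.44° = 0.9166.
tan θ_B equals the same ratio, so θ_B = arctan(0.9166) = 42.51°.

θ_B ≈ 42.51°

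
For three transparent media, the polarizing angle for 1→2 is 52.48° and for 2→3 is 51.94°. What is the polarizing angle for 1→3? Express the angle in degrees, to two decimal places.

Each Brewster angle gives a ratio: n₂/n₁ = tan 52.48° = 1.3023, n₃/n₂ = tan 51.94° = 1.2772.
Multiplying, n₃/n₁ = 1.3023 × 1.2772 = 1.6633, and θ_B(1→3) = arctan 1.6633 = 58.98°.

θ_B ≈ 58.98°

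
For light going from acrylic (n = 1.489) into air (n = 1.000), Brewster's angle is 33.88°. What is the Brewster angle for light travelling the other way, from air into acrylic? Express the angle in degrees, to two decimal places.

The two Brewster angles are complementary: θ_B' = 90° − θ_B = 90° − 33.88° = 56.12°.

θ_B' ≈ 56.12°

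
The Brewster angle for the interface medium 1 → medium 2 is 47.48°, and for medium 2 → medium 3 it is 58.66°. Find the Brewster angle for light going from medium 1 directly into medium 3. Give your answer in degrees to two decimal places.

θ_B ≈ 60.82°

tan θ_B(1→2) = n₂/n₁ = tan 47.48° = 1.0905.
tan θ_B(2→3) = n₃/n₂ = tan 58.66° = 1.6421.
n₃/n₁ = 1.7908. Then tan θ_B(1→3) = n₃/n₁, so θ_B(1→3) = arctan(1.7908) = 60.82°.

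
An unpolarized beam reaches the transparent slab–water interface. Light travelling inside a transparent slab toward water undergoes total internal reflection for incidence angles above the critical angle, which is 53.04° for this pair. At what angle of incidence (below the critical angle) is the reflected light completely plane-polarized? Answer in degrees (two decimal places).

θ_B ≈ 38.63°

n₂/n₁ = sin θ_c = sin 53.04° = 0.7991.
tan θ_B equals the same ratio, so θ_B = arctan(0.7991) = 38.63°.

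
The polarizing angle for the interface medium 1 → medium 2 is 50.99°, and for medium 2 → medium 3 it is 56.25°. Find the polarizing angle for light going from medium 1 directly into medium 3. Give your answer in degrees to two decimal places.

n₂/n₁ = tan 50.99° = 1.2345 and n₃/n₂ = tan 56.25° = 1.4966.
n₃/n₁ = 1.8475. Then tan θ_B(1→3) = n₃/n₁, so θ_B(1→3) = arctan(1.8475) = 61.57°.

θ_B ≈ 61.57°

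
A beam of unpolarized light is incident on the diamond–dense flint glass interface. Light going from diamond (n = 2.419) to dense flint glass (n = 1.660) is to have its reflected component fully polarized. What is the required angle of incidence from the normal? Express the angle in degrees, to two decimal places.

Brewster's condition: tan θ_B = n₂/n₁ = 1.660/2.419 = 0.6862.
So θ_B = arctan 0.6862 = 34.46°.

θ_B ≈ 34.46°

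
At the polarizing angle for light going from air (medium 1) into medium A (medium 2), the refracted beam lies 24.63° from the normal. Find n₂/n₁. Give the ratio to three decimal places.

At Brewster incidence θ_B = 90° − θ_t = 90° − 24.63° = 65.37°.
Then n₂/n₁ = tan θ_B = tan 65.37° = 2.181.

n₂/n₁ ≈ 2.181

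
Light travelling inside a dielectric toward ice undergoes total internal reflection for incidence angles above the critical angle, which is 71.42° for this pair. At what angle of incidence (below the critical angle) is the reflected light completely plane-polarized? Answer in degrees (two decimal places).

At the critical angle sin θ_c = n₂/n₁, giving n₂/n₁ = sin 71.42° = 0.9479.
Then tan θ_B = n₂/n₁ = 0.9479, so θ_B = arctan 0.9479 = 43.47°.

θ_B ≈ 43.47°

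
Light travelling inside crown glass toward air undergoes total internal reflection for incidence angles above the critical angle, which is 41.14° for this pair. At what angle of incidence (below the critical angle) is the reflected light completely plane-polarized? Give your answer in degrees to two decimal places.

sin θ_c = n₂/n₁, so n₂/n₁ = sin 41.14° = 0.6579.
Brewster: tan θ_B = n₂/n₁ = 0.6579.
θ_B = arctan(0.6579) = 33.34°.

θ_B ≈ 33.34°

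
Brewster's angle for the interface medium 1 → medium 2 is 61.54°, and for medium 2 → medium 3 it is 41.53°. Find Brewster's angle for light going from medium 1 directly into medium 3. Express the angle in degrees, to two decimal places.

Each Brewster angle gives a ratio: n₂/n₁ = tan 61.54° = 1.8448, n₃/n₂ = tan 41.53° = 0.8857.
Multiplying, n₃/n₁ = 1.8448 × 0.8857 = 1.6339, and θ_B(1→3) = arctan 1.6339 = 58.53°.

θ_B ≈ 58.53°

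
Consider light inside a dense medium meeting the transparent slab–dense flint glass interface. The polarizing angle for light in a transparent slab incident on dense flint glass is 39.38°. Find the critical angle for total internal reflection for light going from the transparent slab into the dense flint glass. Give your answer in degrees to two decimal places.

θ_c ≈ 55.17°

n₂/n₁ = tan 39.38° = 0.8208; the critical angle satisfies sin θ_c = n₂/n₁.
θ_c = arcsin(0.8208) = 55.17°.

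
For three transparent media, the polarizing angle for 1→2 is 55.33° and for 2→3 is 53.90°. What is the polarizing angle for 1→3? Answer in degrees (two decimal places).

tan θ_B(1→2) = n₂/n₁ = tan 55.33° = 1.4458.
tan θ_B(2→3) = n₃/n₂ = tan 53.90° = 1.3713.
n₃/n₁ = 1.9827. Then tan θ_B(1→3) = n₃/n₁, so θ_B(1→3) = arctan(1.9827) = 63.24°.

θ_B ≈ 63.24°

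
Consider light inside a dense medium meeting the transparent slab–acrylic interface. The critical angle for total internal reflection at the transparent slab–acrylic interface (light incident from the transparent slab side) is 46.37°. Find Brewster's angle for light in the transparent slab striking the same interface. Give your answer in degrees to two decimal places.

θ_B ≈ 35.90°

sin θ_c = n₂/n₁, so n₂/n₁ = sin 46.37° = 0.7238.
Brewster: tan θ_B = n₂/n₁ = 0.7238.
θ_B = arctan(0.7238) = 35.90°.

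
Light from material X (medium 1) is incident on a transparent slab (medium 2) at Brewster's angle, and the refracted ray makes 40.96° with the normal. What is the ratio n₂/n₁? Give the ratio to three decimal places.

At Brewster incidence θ_B = 90° − θ_t = 90° − 40.96° = 49.04°.
Then n₂/n₁ = tan θ_B = tan 49.04° = 1.152.

n₂/n₁ ≈ 1.152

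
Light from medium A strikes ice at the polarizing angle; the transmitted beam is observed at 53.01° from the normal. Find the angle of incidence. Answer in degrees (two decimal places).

At Brewster's angle the reflected and refracted rays are perpendicular, so θ_B + θ_t = 90°.
θ_B = 90° − 53.01° = 36.99°.

θ_B ≈ 36.99°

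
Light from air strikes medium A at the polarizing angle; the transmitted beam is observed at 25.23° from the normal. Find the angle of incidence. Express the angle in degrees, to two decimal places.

At Brewster's angle the reflected and refracted rays are perpendicular, so θ_B + θ_t = 90°.
θ_B = 90° − 25.23° = 64.77°.

θ_B ≈ 64.77°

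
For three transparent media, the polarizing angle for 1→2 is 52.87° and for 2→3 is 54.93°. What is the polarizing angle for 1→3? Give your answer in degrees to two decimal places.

Each Brewster angle gives a ratio: n₂/n₁ = tan 52.87° = 1.3208, n₃/n₂ = tan 54.93° = 1.4244.
Multiplying, n₃/n₁ = 1.3208 × 1.4244 = 1.8814, and θ_B(1→3) = arctan 1.8814 = 62.01°.

θ_B ≈ 62.01°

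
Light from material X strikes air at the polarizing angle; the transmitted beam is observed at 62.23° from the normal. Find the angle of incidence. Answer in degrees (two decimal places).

θ_B ≈ 27.77°

Since the reflected and refracted rays are at right angles at the polarizing angle, θ_B + θ_t = 90°.
θ_B = 90° − 62.23° = 27.77°.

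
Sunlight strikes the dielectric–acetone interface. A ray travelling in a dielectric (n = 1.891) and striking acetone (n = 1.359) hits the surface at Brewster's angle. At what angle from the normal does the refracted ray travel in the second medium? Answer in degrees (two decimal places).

tan θ_B = n₂/n₁ = 1.359/1.891 = 0.7187, so θ_B = 35.70°.
The refracted ray is perpendicular to the reflected ray, so θ_t = 90° − θ_B = 54.30°.

θ_t ≈ 54.30°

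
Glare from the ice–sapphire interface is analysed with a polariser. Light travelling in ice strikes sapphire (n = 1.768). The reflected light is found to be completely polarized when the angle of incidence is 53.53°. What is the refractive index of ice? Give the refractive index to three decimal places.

n ≈ 1.307

At the polarizing angle, tan θ_B = n₂/n₁ with n₁ on the incident side (ice) and n₂ on the transmitted side (sapphire).
n₁ = n₂ / tan θ_B = 1.768 / tan 53.53° = 1.307.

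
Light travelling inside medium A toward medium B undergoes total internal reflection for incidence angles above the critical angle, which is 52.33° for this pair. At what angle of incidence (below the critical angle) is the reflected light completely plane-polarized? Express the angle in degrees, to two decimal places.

θ_B ≈ 38.36°

At the critical angle sin θ_c = n₂/n₁, giving n₂/n₁ = sin 52.33° = 0.7915.
Then tan θ_B = n₂/n₁ = 0.7915, so θ_B = arctan 0.7915 = 38.36°.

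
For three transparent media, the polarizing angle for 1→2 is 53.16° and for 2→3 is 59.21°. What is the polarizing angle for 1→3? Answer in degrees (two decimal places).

n₂/n₁ = tan 53.16° = 1.3348 and n₃/n₂ = tan 59.21° = 1.6782.
n₃/n₁ = 2.2400. Then tan θ_B(1→3) = n₃/n₁, so θ_B(1→3) = arctan(2.2400) = 65.94°.

θ_B ≈ 65.94°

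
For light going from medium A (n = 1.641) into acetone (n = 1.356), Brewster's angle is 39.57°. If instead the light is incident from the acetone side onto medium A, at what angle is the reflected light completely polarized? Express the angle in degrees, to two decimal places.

The two Brewster angles are complementary: θ_B' = 90° − θ_B = 90° − 39.57° = 50.43°.

θ_B' ≈ 50.43°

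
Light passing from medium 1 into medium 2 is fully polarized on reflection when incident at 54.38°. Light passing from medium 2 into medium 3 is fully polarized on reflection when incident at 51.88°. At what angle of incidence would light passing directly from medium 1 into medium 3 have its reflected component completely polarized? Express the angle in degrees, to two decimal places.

Each Brewster angle gives a ratio: n₂/n₁ = tan 54.38° = 1.3958, n₃/n₂ = tan 51.88° = 1.2744.
Multiplying, n₃/n₁ = 1.3958 × 1.2744 = 1.7788, and θ_B(1→3) = arctan 1.7788 = 60.66°.

θ_B ≈ 60.66°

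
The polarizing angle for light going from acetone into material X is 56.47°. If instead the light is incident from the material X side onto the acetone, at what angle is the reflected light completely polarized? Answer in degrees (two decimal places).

tan θ_B' = n₁/n₂ = 1/tan θ_B, so θ_B' = 90° − θ_B.
θ_B' = 90° − 56.47° = 33.53°.

θ_B' ≈ 33.53°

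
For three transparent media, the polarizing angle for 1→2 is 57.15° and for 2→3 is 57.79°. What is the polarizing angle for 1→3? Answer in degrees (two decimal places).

tan θ_B(1→2) = n₂/n₁ = tan 57.15° = 1.5487.
tan θ_B(2→3) = n₃/n₂ = tan 57.79° = 1.5874.
n₃/n₁ = 2.4584. Then tan θ_B(1→3) = n₃/n₁, so θ_B(1→3) = arctan(2.4584) = 67.86°.

θ_B ≈ 67.86°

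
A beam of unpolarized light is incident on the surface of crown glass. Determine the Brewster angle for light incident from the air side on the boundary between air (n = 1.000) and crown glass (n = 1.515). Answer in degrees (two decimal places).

Here n₂/n₁ = 1.515/1.000 = 1.5150, and Brewster's law gives tan θ_B = n₂/n₁. Taking the arctangent, θ_B = 56.57°.

θ_B ≈ 56.57°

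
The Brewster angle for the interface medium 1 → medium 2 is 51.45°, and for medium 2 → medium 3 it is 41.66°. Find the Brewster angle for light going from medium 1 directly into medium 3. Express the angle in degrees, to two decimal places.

θ_B ≈ 48.15°

n₂/n₁ = tan 51.45° = 1.2549 and n₃/n₂ = tan 41.66° = 0.8897.
n₃/n₁ = 1.1165. Then tan θ_B(1→3) = n₃/n₁, so θ_B(1→3) = arctan(1.1165) = 48.15°.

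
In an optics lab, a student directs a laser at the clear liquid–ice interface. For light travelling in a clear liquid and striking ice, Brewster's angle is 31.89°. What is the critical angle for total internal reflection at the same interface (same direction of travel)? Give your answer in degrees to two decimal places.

θ_c ≈ 38.48°

n₂/n₁ = tan 31.89° = 0.6222; the critical angle satisfies sin θ_c = n₂/n₁.
θ_c = arcsin(0.6222) = 38.48°.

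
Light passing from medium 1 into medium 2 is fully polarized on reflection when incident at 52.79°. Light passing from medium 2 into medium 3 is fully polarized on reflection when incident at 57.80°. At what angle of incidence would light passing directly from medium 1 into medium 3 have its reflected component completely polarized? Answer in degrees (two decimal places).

θ_B ≈ 64.44°

Each Brewster angle gives a ratio: n₂/n₁ = tan 52.79° = 1.3170, n₃/n₂ = tan 57.80° = 1.5880.
n₃/n₁ = 2.0913. Then tan θ_B(1→3) = n₃/n₁, so θ_B(1→3) = arctan(2.0913) = 64.44°.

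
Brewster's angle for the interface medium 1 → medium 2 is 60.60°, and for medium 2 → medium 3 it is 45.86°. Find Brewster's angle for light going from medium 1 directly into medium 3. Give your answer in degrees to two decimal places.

θ_B ≈ 61.33°

n₂/n₁ = tan 60.60° = 1.7747 and n₃/n₂ = tan 45.86° = 1.0305.
n₃/n₁ = 1.8288. Then tan θ_B(1→3) = n₃/n₁, so θ_B(1→3) = arctan(1.8288) = 61.33°.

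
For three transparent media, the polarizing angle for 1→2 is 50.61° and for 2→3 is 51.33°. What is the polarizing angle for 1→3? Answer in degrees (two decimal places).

θ_B ≈ 56.69°

tan θ_B(1→2) = n₂/n₁ = tan 50.61° = 1.2179.
tan θ_B(2→3) = n₃/n₂ = tan 51.33° = 1.2495.
n₃/n₁ = 1.5218. Then tan θ_B(1→3) = n₃/n₁, so θ_B(1→3) = arctan(1.5218) = 56.69°.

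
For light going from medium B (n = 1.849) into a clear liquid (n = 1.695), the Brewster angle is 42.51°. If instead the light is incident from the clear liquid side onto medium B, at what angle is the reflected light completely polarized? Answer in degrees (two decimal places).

θ_B' ≈ 47.49°

The two Brewster angles are complementary: θ_B' = 90° − θ_B = 90° − 42.51° = 47.49°.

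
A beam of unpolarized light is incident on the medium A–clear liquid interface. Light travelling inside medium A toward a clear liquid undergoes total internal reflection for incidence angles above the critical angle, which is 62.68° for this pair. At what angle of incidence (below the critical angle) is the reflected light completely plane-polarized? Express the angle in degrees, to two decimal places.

θ_B ≈ 41.62°

n₂/n₁ = sin θ_c = sin 62.68° = 0.8885.
tan θ_B equals the same ratio, so θ_B = arctan(0.8885) = 41.62°.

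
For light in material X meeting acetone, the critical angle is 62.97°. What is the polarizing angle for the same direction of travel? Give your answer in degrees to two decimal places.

n₂/n₁ = sin θ_c = sin 62.97° = 0.8908.
tan θ_B equals the same ratio, so θ_B = arctan(0.8908) = 41.69°.

θ_B ≈ 41.69°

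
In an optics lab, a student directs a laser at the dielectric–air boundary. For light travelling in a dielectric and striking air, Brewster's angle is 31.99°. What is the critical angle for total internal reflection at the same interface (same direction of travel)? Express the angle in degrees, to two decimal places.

tan θ_B = n₂/n₁ = tan 31.99° = 0.6246.
Total internal reflection: sin θ_c = n₂/n₁ = 0.6246.
θ_c = arcsin(0.6246) = 38.65°.

θ_c ≈ 38.65°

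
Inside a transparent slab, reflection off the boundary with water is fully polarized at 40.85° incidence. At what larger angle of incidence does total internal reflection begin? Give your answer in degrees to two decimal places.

n₂/n₁ = tan 40.85° = 0.8647; the critical angle satisfies sin θ_c = n₂/n₁.
θ_c = arcsin(0.8647) = 59.85°.

θ_c ≈ 59.85°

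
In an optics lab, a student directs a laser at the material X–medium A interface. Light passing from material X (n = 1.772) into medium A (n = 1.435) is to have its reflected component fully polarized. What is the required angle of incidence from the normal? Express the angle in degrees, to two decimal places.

θ_B ≈ 39.00°

At Brewster's angle the reflected and refracted rays are perpendicular, which with Snell's law gives tan θ_B = n₂/n₁.
Brewster's condition: tan θ_B = n₂/n₁ = 1.435/1.772 = 0.8098. Taking the arctangent, θ_B = 39.00°.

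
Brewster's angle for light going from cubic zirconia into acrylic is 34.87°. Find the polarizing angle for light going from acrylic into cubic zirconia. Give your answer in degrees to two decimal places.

θ_B' ≈ 55.13°

The two Brewster angles are complementary: θ_B' = 90° − θ_B = 90° − 34.87° = 55.13°.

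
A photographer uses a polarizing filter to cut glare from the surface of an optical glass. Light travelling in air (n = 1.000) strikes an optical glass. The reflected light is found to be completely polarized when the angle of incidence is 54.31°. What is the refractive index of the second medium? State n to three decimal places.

At the polarizing angle, tan θ_B = n₂/n₁ with n₁ on the incident side (air) and n₂ on the transmitted side (an optical glass).
n₂ = n₁ tan θ_B = 1.000 × tan 54.31° = 1.392.

n ≈ 1.392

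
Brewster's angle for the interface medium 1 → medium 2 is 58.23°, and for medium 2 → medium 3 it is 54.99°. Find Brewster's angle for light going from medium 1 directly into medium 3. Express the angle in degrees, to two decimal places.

n₂/n₁ = tan 58.23° = 1.6147 and n₃/n₂ = tan 54.99° = 1.4276.
n₃/n₁ = 2.3052. Then tan θ_B(1→3) = n₃/n₁, so θ_B(1→3) = arctan(2.3052) = 66.55°.

θ_B ≈ 66.55°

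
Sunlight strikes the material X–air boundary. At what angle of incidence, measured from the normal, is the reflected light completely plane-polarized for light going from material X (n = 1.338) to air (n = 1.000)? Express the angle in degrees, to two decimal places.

tan θ_B = n₂/n₁ = 1.000/1.338 = 0.7474.
So θ_B = arctan 0.7474 = 36.77°.

θ_B ≈ 36.77°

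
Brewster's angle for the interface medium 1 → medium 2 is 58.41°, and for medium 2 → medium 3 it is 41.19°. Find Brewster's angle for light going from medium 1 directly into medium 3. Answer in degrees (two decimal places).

θ_B ≈ 54.90°

n₂/n₁ = tan 58.41° = 1.6261 and n₃/n₂ = tan 41.19° = 0.8751.
So n₃/n₁ = (n₂/n₁)(n₃/n₂) = 1.6261 × 0.8751 = 1.4231.
θ_B(1→3) = arctan(1.4231) = 54.90°.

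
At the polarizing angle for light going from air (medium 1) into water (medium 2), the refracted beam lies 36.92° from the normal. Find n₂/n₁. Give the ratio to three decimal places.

n₂/n₁ ≈ 1.331

θ_B + θ_t = 90°, so θ_B = 90° − 36.92° = 53.08°.
tan θ_B = n₂/n₁, so n₂/n₁ = tan 53.08° = 1.331.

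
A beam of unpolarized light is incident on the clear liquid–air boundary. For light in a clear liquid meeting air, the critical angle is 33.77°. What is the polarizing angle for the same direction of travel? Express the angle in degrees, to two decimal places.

At the critical angle sin θ_c = n₂/n₁, giving n₂/n₁ = sin 33.77° = 0.5559.
Then tan θ_B = n₂/n₁ = 0.5559, so θ_B = arctan 0.5559 = 29.07°.

θ_B ≈ 29.07°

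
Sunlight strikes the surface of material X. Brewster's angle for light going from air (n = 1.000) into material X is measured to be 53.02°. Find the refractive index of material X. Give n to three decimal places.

At Brewster's angle, tan θ_B = n₂/n₁ with n₁ on the incident side (air) and n₂ on the transmitted side (material X).
n₂ = n₁ tan θ_B = 1.000 × tan 53.02° = 1.328.

n ≈ 1.328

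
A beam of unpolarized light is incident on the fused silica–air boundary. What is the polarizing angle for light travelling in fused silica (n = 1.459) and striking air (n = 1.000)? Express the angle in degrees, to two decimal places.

Brewster's condition: tan θ_B = n₂/n₁ = 1.000/1.459 = 0.6854.
θ_B = arctan(0.6854) = 34.43°.

θ_B ≈ 34.43°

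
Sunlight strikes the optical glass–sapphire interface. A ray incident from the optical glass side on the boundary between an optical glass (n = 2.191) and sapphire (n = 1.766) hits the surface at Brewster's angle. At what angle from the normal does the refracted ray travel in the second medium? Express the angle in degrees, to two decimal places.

tan θ_B = n₂/n₁ = 1.766/2.191 = 0.8060, so θ_B = 38.87°.
Since θ_B + θ_t = 90° at Brewster incidence, θ_t = 90° − 38.87° = 51.13°.

θ_t ≈ 51.13°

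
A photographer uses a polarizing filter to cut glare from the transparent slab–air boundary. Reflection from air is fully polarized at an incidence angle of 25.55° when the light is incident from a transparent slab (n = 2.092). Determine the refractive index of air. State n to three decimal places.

At Brewster's angle, tan θ_B = n₂/n₁ with n₁ on the incident side (a transparent slab) and n₂ on the transmitted side (air).
n₂ = n₁ tan θ_B = 2.092 × tan 25.55° = 1.000.

n ≈ 1.000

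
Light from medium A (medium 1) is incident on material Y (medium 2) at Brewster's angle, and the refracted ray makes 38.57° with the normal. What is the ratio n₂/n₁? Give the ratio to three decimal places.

θ_B + θ_t = 90°, so θ_B = 90° − 38.57° = 51.43°.
tan θ_B = n₂/n₁, so n₂/n₁ = tan 51.43° = 1.254.

n₂/n₁ ≈ 1.254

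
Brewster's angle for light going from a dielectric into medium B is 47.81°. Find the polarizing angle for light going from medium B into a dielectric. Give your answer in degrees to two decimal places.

θ_B' ≈ 42.19°

Reversing the direction swaps n₁ and n₂, so tan θ_B' = 1/tan θ_B and θ_B' = 90° − θ_B.
Hence θ_B' = 90° − 47.81° = 42.19°.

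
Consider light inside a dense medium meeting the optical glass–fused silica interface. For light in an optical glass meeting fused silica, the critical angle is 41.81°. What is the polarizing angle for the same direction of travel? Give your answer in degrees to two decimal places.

θ_B ≈ 33.69°

sin θ_c = n₂/n₁, so n₂/n₁ = sin 41.81° = 0.6667.
Brewster: tan θ_B = n₂/n₁ = 0.6667.
θ_B = arctan(0.6667) = 33.69°.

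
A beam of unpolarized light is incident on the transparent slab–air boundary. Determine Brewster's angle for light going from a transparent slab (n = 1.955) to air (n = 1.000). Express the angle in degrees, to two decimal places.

The reflected p-component vanishes when tan θ_B = n₂/n₁.
tan θ_B = n₂/n₁ = 1.000/1.955 = 0.5115.
θ_B = arctan(0.5115) = 27.09°.

θ_B ≈ 27.09°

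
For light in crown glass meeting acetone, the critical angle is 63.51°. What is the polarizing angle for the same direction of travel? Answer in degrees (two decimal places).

θ_B ≈ 41.83°

n₂/n₁ = sin θ_c = sin 63.51° = 0.8950.
tan θ_B equals the same ratio, so θ_B = arctan(0.8950) = 41.83°.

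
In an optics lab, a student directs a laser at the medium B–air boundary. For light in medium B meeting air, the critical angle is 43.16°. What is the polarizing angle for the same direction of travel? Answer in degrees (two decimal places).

θ_B ≈ 34.37°

sin θ_c = n₂/n₁, so n₂/n₁ = sin 43.16° = 0.6840.
Brewster: tan θ_B = n₂/n₁ = 0.6840.
θ_B = arctan(0.6840) = 34.37°.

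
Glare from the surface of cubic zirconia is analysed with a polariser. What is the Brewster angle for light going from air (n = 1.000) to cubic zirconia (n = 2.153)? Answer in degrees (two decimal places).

Here n₂/n₁ = 2.153/1.000 = 2.1530, and Brewster's law gives tan θ_B = n₂/n₁.
θ_B = arctan(2.1530) = 65.09°.

θ_B ≈ 65.09°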